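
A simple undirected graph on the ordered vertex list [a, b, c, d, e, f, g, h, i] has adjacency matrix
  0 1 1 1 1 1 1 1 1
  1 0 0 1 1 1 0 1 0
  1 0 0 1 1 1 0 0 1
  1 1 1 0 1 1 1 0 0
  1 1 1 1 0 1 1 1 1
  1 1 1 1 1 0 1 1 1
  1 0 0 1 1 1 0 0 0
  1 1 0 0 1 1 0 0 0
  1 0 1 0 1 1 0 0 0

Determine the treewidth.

4

A width-4 tree decomposition is:
Bags: B1 = {a, c, d, e, f}  B2 = {a, d, e, f, g}  B3 = {a, b, d, e, f}  B4 = {a, b, e, f, h}  B5 = {a, c, e, f, i}
Tree: B1–B2, B1–B3, B3–B4, B1–B5
Each bag holds 5 vertices, so the decomposition has width 4, which upper-bounds the treewidth. On the other hand G contains the 5-clique {a, d, e, f, g}. A clique must lie in a single bag of any decomposition, so no decomposition can have width below 4. Combining the bounds, tw(G) = 4.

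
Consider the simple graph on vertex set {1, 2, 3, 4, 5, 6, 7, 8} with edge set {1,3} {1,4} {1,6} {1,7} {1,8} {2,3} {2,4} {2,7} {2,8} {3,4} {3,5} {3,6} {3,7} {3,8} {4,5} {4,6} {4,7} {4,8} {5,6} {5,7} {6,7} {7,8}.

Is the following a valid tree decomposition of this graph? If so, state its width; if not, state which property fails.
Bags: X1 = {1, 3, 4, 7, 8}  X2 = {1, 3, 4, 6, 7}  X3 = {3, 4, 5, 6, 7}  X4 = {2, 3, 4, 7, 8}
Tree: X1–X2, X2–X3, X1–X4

Yes; width 4.

Every vertex of G appears in some bag (union = {1, 2, 3, 4, 5, 6, 7, 8}); every edge is covered by a bag; and for each vertex v the set of bags containing v is connected in the bag tree. The decomposition is therefore valid. The largest bag has 5 vertices, so the width is 4.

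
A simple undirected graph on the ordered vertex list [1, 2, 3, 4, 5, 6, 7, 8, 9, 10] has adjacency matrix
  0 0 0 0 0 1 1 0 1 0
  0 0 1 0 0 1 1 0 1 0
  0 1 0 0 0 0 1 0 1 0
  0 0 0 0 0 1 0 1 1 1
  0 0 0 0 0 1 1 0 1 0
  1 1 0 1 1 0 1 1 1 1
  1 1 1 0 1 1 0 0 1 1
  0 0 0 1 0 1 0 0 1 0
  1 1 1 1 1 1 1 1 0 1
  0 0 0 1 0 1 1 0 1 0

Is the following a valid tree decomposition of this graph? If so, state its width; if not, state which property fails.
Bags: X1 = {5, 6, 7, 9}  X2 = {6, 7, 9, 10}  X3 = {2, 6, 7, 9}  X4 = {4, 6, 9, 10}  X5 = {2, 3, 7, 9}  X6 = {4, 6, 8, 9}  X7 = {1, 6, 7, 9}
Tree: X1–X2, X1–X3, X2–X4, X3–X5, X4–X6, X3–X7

Yes; width 3.

Checking the three conditions: (i) the bags cover all of {1, 2, 3, 4, 5, 6, 7, 8, 9, 10}; (ii) for each edge, some bag contains both endpoints; (iii) the bags containing any fixed vertex form a subtree. All hold, so the decomposition is valid with width 4 − 1 = 3.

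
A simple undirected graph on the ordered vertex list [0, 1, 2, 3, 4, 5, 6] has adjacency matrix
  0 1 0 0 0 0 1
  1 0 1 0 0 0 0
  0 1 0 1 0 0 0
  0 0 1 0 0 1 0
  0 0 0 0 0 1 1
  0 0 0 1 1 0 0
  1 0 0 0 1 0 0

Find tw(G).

2

A width-2 tree decomposition is:
Bags: B1 = {3, 4, 5}  B2 = {3, 4, 6}  B3 = {0, 3, 6}  B4 = {0, 1, 3}  B5 = {1, 2, 3}
Tree: B1–B2, B2–B3, B3–B4, B4–B5
Each bag holds 3 vertices, so the decomposition has width 2, which upper-bounds the treewidth. The edges 3–5–4–6–0–1–2–3 form a cycle, so G is not a tree and its treewidth is at least 2. The upper and lower bounds meet at 2, so that is the treewidth.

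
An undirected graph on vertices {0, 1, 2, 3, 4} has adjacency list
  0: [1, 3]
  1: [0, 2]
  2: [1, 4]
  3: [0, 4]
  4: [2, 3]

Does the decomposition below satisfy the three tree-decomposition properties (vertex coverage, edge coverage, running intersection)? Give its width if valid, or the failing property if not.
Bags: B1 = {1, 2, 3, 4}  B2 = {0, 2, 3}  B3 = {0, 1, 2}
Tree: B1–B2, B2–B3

No — bags containing vertex 1 are not connected in the tree.

A tree decomposition must satisfy three properties: every vertex lies in some bag; for every edge, both endpoints lie together in some bag; and for every vertex, the bags containing it form a connected subtree. Here bags containing vertex 1 are not connected in the tree, so the decomposition is invalid.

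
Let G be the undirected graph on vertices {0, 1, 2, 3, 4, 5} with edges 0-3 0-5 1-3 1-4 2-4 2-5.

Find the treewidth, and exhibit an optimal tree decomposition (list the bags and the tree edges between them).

Treewidth 2.
One such decomposition:
Bags: B1 = {2, 4, 5}  B2 = {1, 4, 5}  B3 = {1, 3, 5}  B4 = {0, 3, 5}
Tree: B1–B2, B2–B3, B3–B4

The largest bag has 3 vertices, giving width 2; this decomposition certifies tw(G) ≤ 2. For the lower bound, G contains the cycle 5–2–4–1–3–0–5, so G is not a forest; only forests have treewidth ≤ 1, hence tw(G) ≥ 2. Hence tw(G) = 2 exactly.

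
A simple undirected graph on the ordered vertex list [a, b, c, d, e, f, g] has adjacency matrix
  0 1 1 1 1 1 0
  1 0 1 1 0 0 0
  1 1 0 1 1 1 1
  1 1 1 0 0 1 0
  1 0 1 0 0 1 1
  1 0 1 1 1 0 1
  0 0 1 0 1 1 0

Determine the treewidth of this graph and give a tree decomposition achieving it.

Treewidth 3.
One such decomposition:
Bags: B1 = {a, c, d, f}  B2 = {a, c, e, f}  B3 = {a, b, c, d}  B4 = {c, e, f, g}
Tree: B1–B2, B1–B3, B2–B4

The largest bag has 4 vertices, giving width 3; this decomposition certifies tw(G) ≤ 3. For the lower bound, the 4 vertices {a, c, d, f} are pairwise adjacent, and any tree decomposition puts a clique entirely inside one bag — forcing width ≥ 3. The upper and lower bounds meet at 3, so that is the treewidth.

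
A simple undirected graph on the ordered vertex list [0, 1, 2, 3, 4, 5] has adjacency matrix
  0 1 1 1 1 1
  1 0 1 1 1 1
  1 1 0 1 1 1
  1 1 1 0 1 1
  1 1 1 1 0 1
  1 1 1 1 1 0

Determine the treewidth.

5

A width-5 tree decomposition is:
Bags: B1 = {0, 1, 2, 3, 4, 5}
Tree: (single bag)
A single bag containing all 6 vertices is trivially a valid decomposition of width 5. For the lower bound, the 6 vertices {0, 1, 2, 3, 4, 5} are pairwise adjacent, and any tree decomposition puts a clique entirely inside one bag — forcing width ≥ 5. The upper and lower bounds meet at 5, so that is the treewidth.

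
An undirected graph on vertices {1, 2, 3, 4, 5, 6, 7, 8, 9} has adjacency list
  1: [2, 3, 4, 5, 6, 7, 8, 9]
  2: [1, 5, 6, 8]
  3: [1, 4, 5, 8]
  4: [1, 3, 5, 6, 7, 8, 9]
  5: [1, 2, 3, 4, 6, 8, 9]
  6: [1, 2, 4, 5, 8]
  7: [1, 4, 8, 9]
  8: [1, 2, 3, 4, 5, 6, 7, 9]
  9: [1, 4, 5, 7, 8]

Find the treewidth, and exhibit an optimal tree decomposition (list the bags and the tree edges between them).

Each bag holds 5 vertices, so the decomposition has width 4, which upper-bounds the treewidth. For the lower bound, the 5 vertices {1, 2, 5, 6, 8} are pairwise adjacent, and any tree decomposition puts a clique entirely inside one bag — forcing width ≥ 4. The upper and lower bounds meet at 4, so that is the treewidth.

Treewidth 4.
One such decomposition:
Bags: B1 = {1, 4, 5, 6, 8}  B2 = {1, 2, 5, 6, 8}  B3 = {1, 4, 5, 8, 9}  B4 = {1, 3, 4, 5, 8}  B5 = {1, 4, 7, 8, 9}
Tree: B1–B2, B1–B3, B3–B4, B3–B5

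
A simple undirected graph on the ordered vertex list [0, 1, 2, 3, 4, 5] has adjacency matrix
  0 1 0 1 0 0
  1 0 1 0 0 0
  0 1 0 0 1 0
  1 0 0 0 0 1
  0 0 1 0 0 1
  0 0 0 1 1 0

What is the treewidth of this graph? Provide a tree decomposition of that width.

The largest bag has 3 vertices, giving width 2; this decomposition certifies tw(G) ≤ 2. The edges 5–4–2–1–0–3–5 form a cycle, so G is not a tree and its treewidth is at least 2. Hence tw(G) = 2 exactly.

Treewidth 2.
One optimal decomposition is:
Bags: B1 = {2, 4, 5}  B2 = {1, 2, 5}  B3 = {0, 1, 5}  B4 = {0, 3, 5}
Tree: B1–B2, B2–B3, B3–B4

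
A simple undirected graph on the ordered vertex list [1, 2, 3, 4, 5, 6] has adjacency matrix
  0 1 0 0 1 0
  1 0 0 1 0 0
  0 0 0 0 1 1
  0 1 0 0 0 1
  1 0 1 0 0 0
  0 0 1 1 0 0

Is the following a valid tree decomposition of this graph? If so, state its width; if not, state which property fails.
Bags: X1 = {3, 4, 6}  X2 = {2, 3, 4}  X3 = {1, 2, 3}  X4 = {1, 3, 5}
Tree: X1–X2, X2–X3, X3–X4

Vertex coverage: the bags together contain {1, 2, 3, 4, 5, 6}, the full vertex set. Edge coverage: each edge of G has both endpoints in at least one bag. Running intersection: for every vertex, the bags containing it form a connected subtree. All three properties hold, so this is a valid tree decomposition of width max|bag| − 1 = 2, and hence tw(G) ≤ 2.

Yes; width 2.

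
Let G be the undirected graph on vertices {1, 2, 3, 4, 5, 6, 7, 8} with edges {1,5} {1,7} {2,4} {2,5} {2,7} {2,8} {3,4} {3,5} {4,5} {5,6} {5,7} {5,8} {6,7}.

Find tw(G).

2

A width-2 tree decomposition is:
Bags: B1 = {2, 5, 7}  B2 = {1, 5, 7}  B3 = {2, 4, 5}  B4 = {3, 4, 5}  B5 = {2, 5, 8}  B6 = {5, 6, 7}
Tree: B1–B2, B1–B3, B3–B4, B1–B5, B1–B6
Every bag has size at most 3, so the width is 3 − 1 = 2 and tw(G) ≤ 2. For the lower bound, the 3 vertices {1, 5, 7} are pairwise adjacent, and any tree decomposition puts a clique entirely inside one bag — forcing width ≥ 2. Combining the bounds, tw(G) = 2.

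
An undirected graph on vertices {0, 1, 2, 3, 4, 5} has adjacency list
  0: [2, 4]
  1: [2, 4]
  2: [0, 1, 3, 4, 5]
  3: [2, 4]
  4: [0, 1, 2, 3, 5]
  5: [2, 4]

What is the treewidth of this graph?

2

A width-2 tree decomposition is:
Bags: B1 = {0, 2, 4}  B2 = {2, 3, 4}  B3 = {2, 4, 5}  B4 = {1, 2, 4}
Tree: B1–B2, B1–B3, B1–B4
Each bag holds 3 vertices, so the decomposition has width 2, which upper-bounds the treewidth. On the other hand G contains the 3-clique {0, 2, 4}. A clique must lie in a single bag of any decomposition, so no decomposition can have width below 2. Hence tw(G) = 2 exactly.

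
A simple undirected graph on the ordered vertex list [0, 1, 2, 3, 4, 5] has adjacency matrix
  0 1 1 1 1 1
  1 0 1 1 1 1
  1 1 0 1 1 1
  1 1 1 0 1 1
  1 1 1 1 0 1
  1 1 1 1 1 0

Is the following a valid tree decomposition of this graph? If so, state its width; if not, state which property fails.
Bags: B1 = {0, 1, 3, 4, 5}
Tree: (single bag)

A tree decomposition must satisfy three properties: every vertex lies in some bag; for every edge, both endpoints lie together in some bag; and for every vertex, the bags containing it form a connected subtree. Here vertex 2 appears in no bag, so the decomposition is invalid.

No — vertex 2 appears in no bag.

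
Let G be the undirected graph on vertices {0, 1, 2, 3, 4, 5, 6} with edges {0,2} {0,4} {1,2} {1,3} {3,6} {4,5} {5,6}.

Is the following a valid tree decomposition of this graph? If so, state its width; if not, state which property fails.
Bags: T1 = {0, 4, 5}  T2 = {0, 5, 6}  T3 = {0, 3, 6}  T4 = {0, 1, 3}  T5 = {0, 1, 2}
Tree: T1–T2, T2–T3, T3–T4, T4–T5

Yes; width 2.

Checking the three conditions: (i) the bags cover all of {0, 1, 2, 3, 4, 5, 6}; (ii) for each edge, some bag contains both endpoints; (iii) the bags containing any fixed vertex form a subtree. All hold, so the decomposition is valid with width 3 − 1 = 2.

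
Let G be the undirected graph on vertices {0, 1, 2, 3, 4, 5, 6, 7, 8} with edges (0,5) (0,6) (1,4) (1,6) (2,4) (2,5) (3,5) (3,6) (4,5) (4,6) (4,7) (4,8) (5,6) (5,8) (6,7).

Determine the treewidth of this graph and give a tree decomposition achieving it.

The largest bag has 3 vertices, giving width 2; this decomposition certifies tw(G) ≤ 2. Conversely, {0, 5, 6} is a clique of size 3, and the vertices of any clique must share a bag in every tree decomposition; so some bag has ≥ 3 vertices and tw(G) ≥ 2. The upper and lower bounds meet at 2, so that is the treewidth.

Treewidth 2.
One such decomposition:
Bags: B1 = {2, 4, 5}  B2 = {4, 5, 8}  B3 = {4, 5, 6}  B4 = {0, 5, 6}  B5 = {3, 5, 6}  B6 = {4, 6, 7}  B7 = {1, 4, 6}
Tree: B1–B2, B1–B3, B3–B4, B4–B5, B3–B6, B3–B7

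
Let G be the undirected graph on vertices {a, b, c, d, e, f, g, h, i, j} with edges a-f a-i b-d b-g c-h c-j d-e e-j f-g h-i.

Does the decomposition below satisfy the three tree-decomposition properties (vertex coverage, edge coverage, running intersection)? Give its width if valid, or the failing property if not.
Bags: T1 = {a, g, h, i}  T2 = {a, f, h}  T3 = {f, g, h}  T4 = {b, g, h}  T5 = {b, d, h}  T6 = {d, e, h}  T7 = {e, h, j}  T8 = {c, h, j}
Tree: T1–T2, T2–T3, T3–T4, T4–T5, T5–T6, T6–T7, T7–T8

No — bags containing vertex g are not connected in the tree.

A tree decomposition must satisfy three properties: every vertex lies in some bag; for every edge, both endpoints lie together in some bag; and for every vertex, the bags containing it form a connected subtree. Here bags containing vertex g are not connected in the tree, so the decomposition is invalid.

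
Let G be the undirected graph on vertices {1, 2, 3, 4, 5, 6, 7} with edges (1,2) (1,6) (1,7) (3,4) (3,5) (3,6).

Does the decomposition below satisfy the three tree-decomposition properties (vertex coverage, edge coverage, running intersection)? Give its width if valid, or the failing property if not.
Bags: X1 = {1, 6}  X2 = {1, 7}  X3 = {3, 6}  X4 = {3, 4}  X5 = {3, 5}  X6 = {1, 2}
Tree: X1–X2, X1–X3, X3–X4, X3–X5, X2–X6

Yes; width 1.

Every vertex of G appears in some bag (union = {1, 2, 3, 4, 5, 6, 7}); every edge is covered by a bag; and for each vertex v the set of bags containing v is connected in the bag tree. The decomposition is therefore valid. The largest bag has 2 vertices, so the width is 1.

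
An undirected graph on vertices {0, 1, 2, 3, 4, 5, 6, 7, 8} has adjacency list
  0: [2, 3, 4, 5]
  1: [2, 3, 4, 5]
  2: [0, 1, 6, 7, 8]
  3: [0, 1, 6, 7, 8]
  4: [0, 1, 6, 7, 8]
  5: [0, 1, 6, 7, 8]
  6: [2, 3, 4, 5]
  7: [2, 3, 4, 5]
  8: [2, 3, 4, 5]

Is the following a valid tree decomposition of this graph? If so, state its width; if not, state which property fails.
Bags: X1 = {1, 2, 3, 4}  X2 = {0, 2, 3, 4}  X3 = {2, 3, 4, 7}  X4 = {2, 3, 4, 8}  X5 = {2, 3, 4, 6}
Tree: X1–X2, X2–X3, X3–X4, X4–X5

No — vertex 5 appears in no bag.

A tree decomposition must satisfy three properties: every vertex lies in some bag; for every edge, both endpoints lie together in some bag; and for every vertex, the bags containing it form a connected subtree. Here vertex 5 appears in no bag, so the decomposition is invalid.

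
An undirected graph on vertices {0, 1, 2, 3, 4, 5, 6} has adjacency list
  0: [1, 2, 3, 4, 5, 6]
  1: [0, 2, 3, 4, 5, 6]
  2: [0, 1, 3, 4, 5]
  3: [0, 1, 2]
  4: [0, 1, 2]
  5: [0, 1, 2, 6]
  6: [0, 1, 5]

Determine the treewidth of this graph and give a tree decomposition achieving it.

Treewidth 3.
One optimal decomposition is:
Bags: B1 = {0, 1, 2, 5}  B2 = {0, 1, 5, 6}  B3 = {0, 1, 2, 3}  B4 = {0, 1, 2, 4}
Tree: B1–B2, B1–B3, B3–B4

Every bag has size at most 4, so the width is 4 − 1 = 3 and tw(G) ≤ 3. On the other hand G contains the 4-clique {0, 1, 2, 3}. A clique must lie in a single bag of any decomposition, so no decomposition can have width below 3. Therefore the treewidth is 3.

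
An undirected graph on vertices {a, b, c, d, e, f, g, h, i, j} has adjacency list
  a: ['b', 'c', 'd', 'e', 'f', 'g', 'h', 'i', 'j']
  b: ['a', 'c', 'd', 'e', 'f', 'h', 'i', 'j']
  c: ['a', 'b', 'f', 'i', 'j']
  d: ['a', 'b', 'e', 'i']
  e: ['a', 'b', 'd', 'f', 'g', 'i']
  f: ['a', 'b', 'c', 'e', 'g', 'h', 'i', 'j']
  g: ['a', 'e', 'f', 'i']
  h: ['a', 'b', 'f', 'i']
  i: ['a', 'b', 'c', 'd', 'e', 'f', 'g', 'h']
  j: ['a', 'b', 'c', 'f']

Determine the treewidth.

A width-4 tree decomposition is:
Bags: B1 = {a, e, f, g, i}  B2 = {a, b, e, f, i}  B3 = {a, b, f, h, i}  B4 = {a, b, d, e, i}  B5 = {a, b, c, f, i}  B6 = {a, b, c, f, j}
Tree: B1–B2, B2–B3, B2–B4, B2–B5, B5–B6
Every bag has size at most 5, so the width is 5 − 1 = 4 and tw(G) ≤ 4. Conversely, {a, b, d, e, i} is a clique of size 5, and the vertices of any clique must share a bag in every tree decomposition; so some bag has ≥ 5 vertices and tw(G) ≥ 4. Therefore the treewidth is 4.

4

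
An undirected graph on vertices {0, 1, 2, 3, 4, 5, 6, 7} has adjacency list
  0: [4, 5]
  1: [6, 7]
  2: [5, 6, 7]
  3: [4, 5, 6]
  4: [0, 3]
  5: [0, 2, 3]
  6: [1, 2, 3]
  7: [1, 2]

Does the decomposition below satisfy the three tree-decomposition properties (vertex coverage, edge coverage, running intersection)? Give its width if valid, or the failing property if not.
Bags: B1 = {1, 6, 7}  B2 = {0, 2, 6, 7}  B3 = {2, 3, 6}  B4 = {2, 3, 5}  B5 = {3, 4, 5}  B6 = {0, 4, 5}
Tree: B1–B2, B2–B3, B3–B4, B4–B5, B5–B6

A tree decomposition must satisfy three properties: every vertex lies in some bag; for every edge, both endpoints lie together in some bag; and for every vertex, the bags containing it form a connected subtree. Here bags containing vertex 0 are not connected in the tree, so the decomposition is invalid.

No — bags containing vertex 0 are not connected in the tree.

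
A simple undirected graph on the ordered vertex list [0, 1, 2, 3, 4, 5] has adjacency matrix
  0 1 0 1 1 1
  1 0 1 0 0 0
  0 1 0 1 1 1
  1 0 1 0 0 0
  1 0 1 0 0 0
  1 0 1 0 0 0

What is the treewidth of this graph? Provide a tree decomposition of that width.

Each bag holds 3 vertices, so the decomposition has width 2, which upper-bounds the treewidth. For the lower bound, G contains the cycle 1–0–3–2–1, so G is not a forest; only forests have treewidth ≤ 1, hence tw(G) ≥ 2. Combining the bounds, tw(G) = 2.

Treewidth 2.
One optimal decomposition is:
Bags: B1 = {0, 1, 2}  B2 = {0, 2, 3}  B3 = {0, 2, 5}  B4 = {0, 2, 4}
Tree: B1–B2, B2–B3, B3–B4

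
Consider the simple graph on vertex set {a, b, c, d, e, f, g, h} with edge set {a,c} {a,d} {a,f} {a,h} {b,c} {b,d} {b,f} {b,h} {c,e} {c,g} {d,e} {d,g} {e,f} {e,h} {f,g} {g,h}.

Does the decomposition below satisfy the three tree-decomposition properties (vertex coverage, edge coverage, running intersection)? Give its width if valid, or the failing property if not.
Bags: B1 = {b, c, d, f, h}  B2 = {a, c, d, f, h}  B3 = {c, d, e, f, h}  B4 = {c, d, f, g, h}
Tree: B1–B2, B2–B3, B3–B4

Yes; width 4.

Vertex coverage: the bags together contain {a, b, c, d, e, f, g, h}, the full vertex set. Edge coverage: each edge of G has both endpoints in at least one bag. Running intersection: for every vertex, the bags containing it form a connected subtree. All three properties hold, so this is a valid tree decomposition of width max|bag| − 1 = 4, and hence tw(G) ≤ 4.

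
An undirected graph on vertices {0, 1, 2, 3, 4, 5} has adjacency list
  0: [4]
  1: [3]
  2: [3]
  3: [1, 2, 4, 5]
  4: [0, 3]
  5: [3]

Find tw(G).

A width-1 tree decomposition is:
Bags: B1 = {1, 3}  B2 = {3, 5}  B3 = {3, 4}  B4 = {2, 3}  B5 = {0, 4}
Tree: B1–B2, B2–B3, B1–B4, B3–B5
Every bag has size at most 2, so the width is 2 − 1 = 1 and tw(G) ≤ 1. Since G has at least one edge (e.g. 1–3), it is not an edgeless graph, so tw(G) ≥ 1. Combining the bounds, tw(G) = 1.

1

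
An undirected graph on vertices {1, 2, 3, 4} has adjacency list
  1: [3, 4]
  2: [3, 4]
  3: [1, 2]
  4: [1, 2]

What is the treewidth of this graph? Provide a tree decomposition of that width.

Treewidth 2.
One such decomposition:
Bags: B1 = {1, 2, 3}  B2 = {1, 2, 4}
Tree: B1–B2

Every bag has size at most 3, so the width is 3 − 1 = 2 and tw(G) ≤ 2. Since 1–3–2–4–1 is a cycle in G, G is not acyclic. Forests are exactly the graphs of treewidth ≤ 1, so tw(G) ≥ 2. Hence tw(G) = 2 exactly.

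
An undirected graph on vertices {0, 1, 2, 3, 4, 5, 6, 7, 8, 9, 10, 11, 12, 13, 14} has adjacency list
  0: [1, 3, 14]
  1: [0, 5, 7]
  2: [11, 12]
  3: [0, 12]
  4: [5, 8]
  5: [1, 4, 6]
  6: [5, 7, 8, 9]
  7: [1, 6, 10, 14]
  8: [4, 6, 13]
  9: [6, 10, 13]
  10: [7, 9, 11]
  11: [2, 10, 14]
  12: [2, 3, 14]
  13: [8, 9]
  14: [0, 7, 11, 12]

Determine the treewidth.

3

A width-3 tree decomposition is:
Bags: B1 = {4, 5, 8, 13}  B2 = {5, 6, 8, 13}  B3 = {5, 6, 9, 13}  B4 = {1, 5, 6, 9}  B5 = {1, 6, 7, 9}  B6 = {1, 7, 9, 10}  B7 = {0, 1, 7, 10}  B8 = {0, 7, 10, 14}  B9 = {0, 10, 11, 14}  B10 = {0, 3, 11, 14}  B11 = {3, 11, 12, 14}  B12 = {2, 3, 11, 12}
Tree: B1–B2, B2–B3, B3–B4, B4–B5, B5–B6, B6–B7, B7–B8, B8–B9, B9–B10, B10–B11, B11–B12
Each bag holds 4 vertices, so the decomposition has width 3, which upper-bounds the treewidth. For the lower bound: the 4 vertex sets {4,8,13}, {5}, {6}, {1,7,9,10} are disjoint, each induces a connected subgraph, and every pair is joined by at least one edge of G. Contracting each set to a single vertex therefore yields K_{4} as a minor, and since treewidth is minor-monotone, tw(G) ≥ tw(K_{4}) = 3. Hence tw(G) = 3 exactly.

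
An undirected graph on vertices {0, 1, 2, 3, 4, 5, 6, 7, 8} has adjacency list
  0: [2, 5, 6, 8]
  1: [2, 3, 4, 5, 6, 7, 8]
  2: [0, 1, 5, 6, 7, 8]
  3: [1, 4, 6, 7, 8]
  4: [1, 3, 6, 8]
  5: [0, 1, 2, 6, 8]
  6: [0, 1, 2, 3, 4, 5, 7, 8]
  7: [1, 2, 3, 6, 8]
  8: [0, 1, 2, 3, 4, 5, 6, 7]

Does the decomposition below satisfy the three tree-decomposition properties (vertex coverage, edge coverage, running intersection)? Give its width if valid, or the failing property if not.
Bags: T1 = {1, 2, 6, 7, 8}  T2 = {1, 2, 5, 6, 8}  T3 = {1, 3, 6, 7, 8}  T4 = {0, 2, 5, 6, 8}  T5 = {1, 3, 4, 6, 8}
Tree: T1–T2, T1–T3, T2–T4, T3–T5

Checking the three conditions: (i) the bags cover all of {0, 1, 2, 3, 4, 5, 6, 7, 8}; (ii) for each edge, some bag contains both endpoints; (iii) the bags containing any fixed vertex form a subtree. All hold, so the decomposition is valid with width 5 − 1 = 4.

Yes; width 4.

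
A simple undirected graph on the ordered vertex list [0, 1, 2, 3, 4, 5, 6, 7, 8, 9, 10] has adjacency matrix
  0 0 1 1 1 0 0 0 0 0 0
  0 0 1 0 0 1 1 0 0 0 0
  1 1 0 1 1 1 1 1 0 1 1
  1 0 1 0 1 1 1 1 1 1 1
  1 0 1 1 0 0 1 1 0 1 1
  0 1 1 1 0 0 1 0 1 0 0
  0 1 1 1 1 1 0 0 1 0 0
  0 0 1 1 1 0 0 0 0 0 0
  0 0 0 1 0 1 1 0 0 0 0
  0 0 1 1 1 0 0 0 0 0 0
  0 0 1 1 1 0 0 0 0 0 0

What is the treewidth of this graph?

A width-3 tree decomposition is:
Bags: B1 = {2, 3, 4, 7}  B2 = {2, 3, 4, 6}  B3 = {2, 3, 5, 6}  B4 = {3, 5, 6, 8}  B5 = {1, 2, 5, 6}  B6 = {2, 3, 4, 10}  B7 = {0, 2, 3, 4}  B8 = {2, 3, 4, 9}
Tree: B1–B2, B2–B3, B3–B4, B3–B5, B2–B6, B2–B7, B6–B8
The largest bag has 4 vertices, giving width 3; this decomposition certifies tw(G) ≤ 3. For the lower bound, the 4 vertices {3, 5, 6, 8} are pairwise adjacent, and any tree decomposition puts a clique entirely inside one bag — forcing width ≥ 3. Hence tw(G) = 3 exactly.

3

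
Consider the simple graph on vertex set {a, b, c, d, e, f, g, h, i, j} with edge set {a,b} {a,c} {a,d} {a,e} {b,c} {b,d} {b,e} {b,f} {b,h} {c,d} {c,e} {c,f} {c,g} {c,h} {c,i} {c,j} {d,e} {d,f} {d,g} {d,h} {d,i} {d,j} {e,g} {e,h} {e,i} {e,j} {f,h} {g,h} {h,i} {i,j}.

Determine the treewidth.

A width-4 tree decomposition is:
Bags: B1 = {c, d, e, g, h}  B2 = {b, c, d, e, h}  B3 = {a, b, c, d, e}  B4 = {b, c, d, f, h}  B5 = {c, d, e, h, i}  B6 = {c, d, e, i, j}
Tree: B1–B2, B2–B3, B2–B4, B1–B5, B5–B6
Each bag holds 5 vertices, so the decomposition has width 4, which upper-bounds the treewidth. Conversely, {c, d, e, i, j} is a clique of size 5, and the vertices of any clique must share a bag in every tree decomposition; so some bag has ≥ 5 vertices and tw(G) ≥ 4. The upper and lower bounds meet at 4, so that is the treewidth.

4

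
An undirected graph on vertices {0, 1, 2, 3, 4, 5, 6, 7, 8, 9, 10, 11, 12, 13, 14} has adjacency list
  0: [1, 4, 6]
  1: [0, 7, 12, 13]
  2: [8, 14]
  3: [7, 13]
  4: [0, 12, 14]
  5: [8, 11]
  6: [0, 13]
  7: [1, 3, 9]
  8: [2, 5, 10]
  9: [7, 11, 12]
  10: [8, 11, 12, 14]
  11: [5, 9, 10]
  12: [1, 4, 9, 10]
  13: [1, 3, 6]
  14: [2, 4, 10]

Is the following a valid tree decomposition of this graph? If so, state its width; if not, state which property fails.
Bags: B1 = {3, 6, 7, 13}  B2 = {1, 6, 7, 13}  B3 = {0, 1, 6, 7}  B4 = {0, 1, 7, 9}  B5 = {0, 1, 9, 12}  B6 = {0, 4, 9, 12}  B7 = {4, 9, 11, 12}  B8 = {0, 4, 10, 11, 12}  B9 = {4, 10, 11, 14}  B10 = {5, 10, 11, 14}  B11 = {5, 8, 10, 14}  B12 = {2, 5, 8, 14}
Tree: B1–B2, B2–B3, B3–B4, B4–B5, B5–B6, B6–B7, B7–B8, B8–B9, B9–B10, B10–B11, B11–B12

A tree decomposition must satisfy three properties: every vertex lies in some bag; for every edge, both endpoints lie together in some bag; and for every vertex, the bags containing it form a connected subtree. Here bags containing vertex 0 are not connected in the tree, so the decomposition is invalid.

No — bags containing vertex 0 are not connected in the tree.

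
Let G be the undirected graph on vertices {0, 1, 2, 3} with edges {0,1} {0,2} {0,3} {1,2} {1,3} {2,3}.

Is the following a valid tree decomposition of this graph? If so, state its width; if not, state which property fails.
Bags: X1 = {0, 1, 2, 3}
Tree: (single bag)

Yes; width 3.

Checking the three conditions: (i) the bags cover all of {0, 1, 2, 3}; (ii) for each edge, some bag contains both endpoints; (iii) the bags containing any fixed vertex form a subtree. All hold, so the decomposition is valid with width 4 − 1 = 3.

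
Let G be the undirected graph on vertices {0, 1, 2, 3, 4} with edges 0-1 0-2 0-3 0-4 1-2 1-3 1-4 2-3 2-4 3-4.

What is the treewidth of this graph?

4

A width-4 tree decomposition is:
Bags: B1 = {0, 1, 2, 3, 4}
Tree: (single bag)
With just one bag of size 5, the width is 5 − 1 = 4, so tw(G) ≤ 4. For the lower bound, the 5 vertices {0, 1, 2, 3, 4} are pairwise adjacent, and any tree decomposition puts a clique entirely inside one bag — forcing width ≥ 4. Hence tw(G) = 4 exactly.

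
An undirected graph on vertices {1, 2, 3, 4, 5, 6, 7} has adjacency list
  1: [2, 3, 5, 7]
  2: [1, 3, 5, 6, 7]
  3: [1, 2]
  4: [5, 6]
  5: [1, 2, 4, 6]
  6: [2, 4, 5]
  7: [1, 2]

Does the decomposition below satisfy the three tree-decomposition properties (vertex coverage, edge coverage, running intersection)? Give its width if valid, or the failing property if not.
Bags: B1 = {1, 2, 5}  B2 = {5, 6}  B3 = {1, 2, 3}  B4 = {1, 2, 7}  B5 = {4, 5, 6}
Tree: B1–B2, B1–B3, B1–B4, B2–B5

A tree decomposition must satisfy three properties: every vertex lies in some bag; for every edge, both endpoints lie together in some bag; and for every vertex, the bags containing it form a connected subtree. Here edge (2,6) lies in no bag, so the decomposition is invalid.

No — edge (2,6) lies in no bag.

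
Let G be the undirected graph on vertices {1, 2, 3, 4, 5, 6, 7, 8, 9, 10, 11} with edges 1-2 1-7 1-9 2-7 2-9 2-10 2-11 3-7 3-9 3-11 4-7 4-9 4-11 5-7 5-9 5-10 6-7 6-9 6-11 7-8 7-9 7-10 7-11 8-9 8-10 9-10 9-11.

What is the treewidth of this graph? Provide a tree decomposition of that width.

Each bag holds 4 vertices, so the decomposition has width 3, which upper-bounds the treewidth. Conversely, {1, 2, 7, 9} is a clique of size 4, and the vertices of any clique must share a bag in every tree decomposition; so some bag has ≥ 4 vertices and tw(G) ≥ 3. Combining the bounds, tw(G) = 3.

Treewidth 3.
Bags: B1 = {2, 7, 9, 11}  B2 = {2, 7, 9, 10}  B3 = {7, 8, 9, 10}  B4 = {6, 7, 9, 11}  B5 = {4, 7, 9, 11}  B6 = {5, 7, 9, 10}  B7 = {3, 7, 9, 11}  B8 = {1, 2, 7, 9}
Tree: B1–B2, B2–B3, B1–B4, B4–B5, B3–B6, B4–B7, B2–B8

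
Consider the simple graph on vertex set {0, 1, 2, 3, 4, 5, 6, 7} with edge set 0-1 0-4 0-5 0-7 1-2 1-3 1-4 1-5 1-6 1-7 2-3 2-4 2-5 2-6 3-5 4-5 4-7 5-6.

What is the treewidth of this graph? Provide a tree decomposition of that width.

The largest bag has 4 vertices, giving width 3; this decomposition certifies tw(G) ≤ 3. On the other hand G contains the 4-clique {0, 1, 4, 5}. A clique must lie in a single bag of any decomposition, so no decomposition can have width below 3. Therefore the treewidth is 3.

Treewidth 3.
One such decomposition:
Bags: B1 = {0, 1, 4, 5}  B2 = {1, 2, 4, 5}  B3 = {1, 2, 3, 5}  B4 = {0, 1, 4, 7}  B5 = {1, 2, 5, 6}
Tree: B1–B2, B2–B3, B1–B4, B3–B5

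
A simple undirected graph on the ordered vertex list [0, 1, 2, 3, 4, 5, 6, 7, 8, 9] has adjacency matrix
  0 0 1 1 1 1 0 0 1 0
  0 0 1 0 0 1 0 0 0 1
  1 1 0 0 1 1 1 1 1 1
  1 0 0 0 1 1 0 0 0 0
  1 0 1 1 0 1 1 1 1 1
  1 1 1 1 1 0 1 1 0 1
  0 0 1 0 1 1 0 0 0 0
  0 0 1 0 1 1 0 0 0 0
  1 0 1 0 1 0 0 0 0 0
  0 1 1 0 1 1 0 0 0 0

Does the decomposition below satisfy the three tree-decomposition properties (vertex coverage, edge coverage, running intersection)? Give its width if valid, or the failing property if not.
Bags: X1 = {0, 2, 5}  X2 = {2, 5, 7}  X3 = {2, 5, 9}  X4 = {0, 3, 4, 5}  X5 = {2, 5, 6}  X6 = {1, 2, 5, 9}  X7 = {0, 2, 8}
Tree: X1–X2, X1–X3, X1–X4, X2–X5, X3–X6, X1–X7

No — edge (4,2) lies in no bag.

A tree decomposition must satisfy three properties: every vertex lies in some bag; for every edge, both endpoints lie together in some bag; and for every vertex, the bags containing it form a connected subtree. Here edge (4,2) lies in no bag, so the decomposition is invalid.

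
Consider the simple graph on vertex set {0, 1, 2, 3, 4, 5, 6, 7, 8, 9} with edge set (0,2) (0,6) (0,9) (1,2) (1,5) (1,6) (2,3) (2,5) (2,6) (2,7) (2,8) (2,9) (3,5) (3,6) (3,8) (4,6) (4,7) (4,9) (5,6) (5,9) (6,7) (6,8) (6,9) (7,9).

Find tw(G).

A width-3 tree decomposition is:
Bags: B1 = {2, 5, 6, 9}  B2 = {2, 6, 7, 9}  B3 = {2, 3, 5, 6}  B4 = {0, 2, 6, 9}  B5 = {1, 2, 5, 6}  B6 = {4, 6, 7, 9}  B7 = {2, 3, 6, 8}
Tree: B1–B2, B1–B3, B2–B4, B3–B5, B2–B6, B3–B7
The largest bag has 4 vertices, giving width 3; this decomposition certifies tw(G) ≤ 3. On the other hand G contains the 4-clique {0, 2, 6, 9}. A clique must lie in a single bag of any decomposition, so no decomposition can have width below 3. The upper and lower bounds meet at 3, so that is the treewidth.

3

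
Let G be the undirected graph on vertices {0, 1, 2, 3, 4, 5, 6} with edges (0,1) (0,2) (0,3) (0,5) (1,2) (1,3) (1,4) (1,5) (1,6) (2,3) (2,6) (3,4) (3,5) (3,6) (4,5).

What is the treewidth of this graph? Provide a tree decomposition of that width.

The largest bag has 4 vertices, giving width 3; this decomposition certifies tw(G) ≤ 3. Conversely, {0, 1, 2, 3} is a clique of size 4, and the vertices of any clique must share a bag in every tree decomposition; so some bag has ≥ 4 vertices and tw(G) ≥ 3. Combining the bounds, tw(G) = 3.

Treewidth 3.
One such decomposition:
Bags: B1 = {0, 1, 2, 3}  B2 = {1, 2, 3, 6}  B3 = {0, 1, 3, 5}  B4 = {1, 3, 4, 5}
Tree: B1–B2, B1–B3, B3–B4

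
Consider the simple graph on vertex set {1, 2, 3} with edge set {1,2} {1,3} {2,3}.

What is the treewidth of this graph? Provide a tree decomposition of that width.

With just one bag of size 3, the width is 3 − 1 = 2, so tw(G) ≤ 2. For the lower bound, the 3 vertices {1, 2, 3} are pairwise adjacent, and any tree decomposition puts a clique entirely inside one bag — forcing width ≥ 2. Hence tw(G) = 2 exactly.

Treewidth 2.
One such decomposition:
Bags: B1 = {1, 2, 3}
Tree: (single bag)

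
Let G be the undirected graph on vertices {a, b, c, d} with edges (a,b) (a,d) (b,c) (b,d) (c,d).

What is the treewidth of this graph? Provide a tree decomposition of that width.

The largest bag has 3 vertices, giving width 2; this decomposition certifies tw(G) ≤ 2. On the other hand G contains the 3-clique {b, c, d}. A clique must lie in a single bag of any decomposition, so no decomposition can have width below 2. Hence tw(G) = 2 exactly.

Treewidth 2.
One optimal decomposition is:
Bags: B1 = {a, b, d}  B2 = {b, c, d}
Tree: B1–B2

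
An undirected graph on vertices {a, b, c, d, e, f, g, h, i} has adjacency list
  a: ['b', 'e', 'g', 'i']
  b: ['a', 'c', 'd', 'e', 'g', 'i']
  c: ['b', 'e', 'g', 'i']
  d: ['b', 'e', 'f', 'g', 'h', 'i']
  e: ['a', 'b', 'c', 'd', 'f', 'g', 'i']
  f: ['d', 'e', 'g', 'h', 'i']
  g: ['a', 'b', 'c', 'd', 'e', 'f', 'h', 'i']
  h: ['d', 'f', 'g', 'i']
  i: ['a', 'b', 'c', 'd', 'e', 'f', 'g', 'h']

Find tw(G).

4

A width-4 tree decomposition is:
Bags: B1 = {b, d, e, g, i}  B2 = {d, e, f, g, i}  B3 = {d, f, g, h, i}  B4 = {a, b, e, g, i}  B5 = {b, c, e, g, i}
Tree: B1–B2, B2–B3, B1–B4, B4–B5
Each bag holds 5 vertices, so the decomposition has width 4, which upper-bounds the treewidth. On the other hand G contains the 5-clique {d, e, f, g, i}. A clique must lie in a single bag of any decomposition, so no decomposition can have width below 4. Hence tw(G) = 4 exactly.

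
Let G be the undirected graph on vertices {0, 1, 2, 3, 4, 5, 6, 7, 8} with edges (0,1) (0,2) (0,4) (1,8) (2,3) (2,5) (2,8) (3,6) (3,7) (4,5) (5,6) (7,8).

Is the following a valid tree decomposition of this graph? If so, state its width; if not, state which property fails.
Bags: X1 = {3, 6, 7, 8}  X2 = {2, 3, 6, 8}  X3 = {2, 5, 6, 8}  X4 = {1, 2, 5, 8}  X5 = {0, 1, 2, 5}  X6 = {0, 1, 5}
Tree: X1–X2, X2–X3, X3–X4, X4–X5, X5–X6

A tree decomposition must satisfy three properties: every vertex lies in some bag; for every edge, both endpoints lie together in some bag; and for every vertex, the bags containing it form a connected subtree. Here vertex 4 appears in no bag, so the decomposition is invalid.

No — vertex 4 appears in no bag.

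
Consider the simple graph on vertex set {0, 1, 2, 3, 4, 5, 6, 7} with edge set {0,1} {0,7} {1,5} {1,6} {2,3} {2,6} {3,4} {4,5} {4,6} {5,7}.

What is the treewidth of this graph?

A width-2 tree decomposition is:
Bags: B1 = {2, 3, 6}  B2 = {3, 4, 6}  B3 = {1, 4, 6}  B4 = {1, 4, 5}  B5 = {0, 1, 5}  B6 = {0, 5, 7}
Tree: B1–B2, B2–B3, B3–B4, B4–B5, B5–B6
The largest bag has 3 vertices, giving width 2; this decomposition certifies tw(G) ≤ 2. The edges 2–3–4–6–2 form a cycle, so G is not a tree and its treewidth is at least 2. Therefore the treewidth is 2.

2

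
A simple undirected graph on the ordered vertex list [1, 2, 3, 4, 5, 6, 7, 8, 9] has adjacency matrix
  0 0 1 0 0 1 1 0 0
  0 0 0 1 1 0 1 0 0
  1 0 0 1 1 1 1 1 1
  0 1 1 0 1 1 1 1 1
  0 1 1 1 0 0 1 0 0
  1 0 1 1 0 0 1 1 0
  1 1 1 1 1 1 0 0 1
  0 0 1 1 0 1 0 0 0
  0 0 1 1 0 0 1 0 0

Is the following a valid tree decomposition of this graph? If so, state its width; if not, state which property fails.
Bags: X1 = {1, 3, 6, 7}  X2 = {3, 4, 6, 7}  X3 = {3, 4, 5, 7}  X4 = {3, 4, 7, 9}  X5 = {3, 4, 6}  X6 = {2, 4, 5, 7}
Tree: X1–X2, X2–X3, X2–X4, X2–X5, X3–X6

No — vertex 8 appears in no bag.

A tree decomposition must satisfy three properties: every vertex lies in some bag; for every edge, both endpoints lie together in some bag; and for every vertex, the bags containing it form a connected subtree. Here vertex 8 appears in no bag, so the decomposition is invalid.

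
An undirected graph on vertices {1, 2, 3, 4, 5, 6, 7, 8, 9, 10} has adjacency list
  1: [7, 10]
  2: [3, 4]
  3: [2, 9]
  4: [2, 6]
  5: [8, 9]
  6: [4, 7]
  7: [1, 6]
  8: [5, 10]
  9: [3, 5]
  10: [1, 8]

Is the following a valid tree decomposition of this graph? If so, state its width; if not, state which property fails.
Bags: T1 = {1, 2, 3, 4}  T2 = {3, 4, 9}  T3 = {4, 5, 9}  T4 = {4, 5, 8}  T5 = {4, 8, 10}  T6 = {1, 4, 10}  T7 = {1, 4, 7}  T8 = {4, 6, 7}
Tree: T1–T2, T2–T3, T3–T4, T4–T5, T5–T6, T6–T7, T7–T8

No — bags containing vertex 1 are not connected in the tree.

A tree decomposition must satisfy three properties: every vertex lies in some bag; for every edge, both endpoints lie together in some bag; and for every vertex, the bags containing it form a connected subtree. Here bags containing vertex 1 are not connected in the tree, so the decomposition is invalid.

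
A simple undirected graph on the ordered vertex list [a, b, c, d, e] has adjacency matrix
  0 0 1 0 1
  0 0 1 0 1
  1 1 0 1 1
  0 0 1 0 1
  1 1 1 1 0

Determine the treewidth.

A width-2 tree decomposition is:
Bags: B1 = {b, c, e}  B2 = {c, d, e}  B3 = {a, c, e}
Tree: B1–B2, B2–B3
The largest bag has 3 vertices, giving width 2; this decomposition certifies tw(G) ≤ 2. On the other hand G contains the 3-clique {c, d, e}. A clique must lie in a single bag of any decomposition, so no decomposition can have width below 2. Therefore the treewidth is 2.

2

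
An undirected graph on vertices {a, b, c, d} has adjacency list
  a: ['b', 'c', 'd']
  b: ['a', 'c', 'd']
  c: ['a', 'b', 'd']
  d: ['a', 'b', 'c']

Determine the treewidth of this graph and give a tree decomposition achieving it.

Treewidth 3.
Bags: B1 = {a, b, c, d}
Tree: (single bag)

With just one bag of size 4, the width is 4 − 1 = 3, so tw(G) ≤ 3. On the other hand G contains the 4-clique {a, b, c, d}. A clique must lie in a single bag of any decomposition, so no decomposition can have width below 3. Hence tw(G) = 3 exactly.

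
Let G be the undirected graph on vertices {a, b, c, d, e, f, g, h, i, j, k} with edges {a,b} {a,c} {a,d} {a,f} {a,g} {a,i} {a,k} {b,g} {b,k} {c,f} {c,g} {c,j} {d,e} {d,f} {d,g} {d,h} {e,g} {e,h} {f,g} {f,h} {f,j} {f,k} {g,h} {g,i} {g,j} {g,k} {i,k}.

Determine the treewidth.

A width-3 tree decomposition is:
Bags: B1 = {a, f, g, k}  B2 = {a, b, g, k}  B3 = {a, g, i, k}  B4 = {a, c, f, g}  B5 = {a, d, f, g}  B6 = {d, f, g, h}  B7 = {c, f, g, j}  B8 = {d, e, g, h}
Tree: B1–B2, B1–B3, B1–B4, B1–B5, B5–B6, B4–B7, B6–B8
Each bag holds 4 vertices, so the decomposition has width 3, which upper-bounds the treewidth. For the lower bound, the 4 vertices {d, e, g, h} are pairwise adjacent, and any tree decomposition puts a clique entirely inside one bag — forcing width ≥ 3. The upper and lower bounds meet at 3, so that is the treewidth.

3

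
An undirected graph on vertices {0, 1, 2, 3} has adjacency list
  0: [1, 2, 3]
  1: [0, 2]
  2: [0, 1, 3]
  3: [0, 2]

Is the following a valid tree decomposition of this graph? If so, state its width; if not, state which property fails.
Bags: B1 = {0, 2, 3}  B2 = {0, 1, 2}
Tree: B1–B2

Checking the three conditions: (i) the bags cover all of {0, 1, 2, 3}; (ii) for each edge, some bag contains both endpoints; (iii) the bags containing any fixed vertex form a subtree. All hold, so the decomposition is valid with width 3 − 1 = 2.

Yes; width 2.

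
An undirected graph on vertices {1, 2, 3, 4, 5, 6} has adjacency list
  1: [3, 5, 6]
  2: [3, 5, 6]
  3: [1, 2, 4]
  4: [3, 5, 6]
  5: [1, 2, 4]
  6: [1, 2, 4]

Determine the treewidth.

3

A width-3 tree decomposition is:
Bags: B1 = {1, 2, 3, 4}  B2 = {1, 2, 4, 6}  B3 = {1, 2, 4, 5}
Tree: B1–B2, B2–B3
Each bag holds 4 vertices, so the decomposition has width 3, which upper-bounds the treewidth. For the lower bound: the 4 vertex sets {1,3}, {2,6}, {4}, {5} are disjoint, each induces a connected subgraph, and every pair is joined by at least one edge of G. Contracting each set to a single vertex therefore yields K_{4} as a minor, and since treewidth is minor-monotone, tw(G) ≥ tw(K_{4}) = 3. Therefore the treewidth is 3.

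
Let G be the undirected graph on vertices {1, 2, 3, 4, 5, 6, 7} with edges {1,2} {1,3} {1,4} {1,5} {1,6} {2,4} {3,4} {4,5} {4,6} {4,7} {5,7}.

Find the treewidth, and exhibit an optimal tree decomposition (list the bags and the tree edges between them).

Treewidth 2.
One such decomposition:
Bags: B1 = {1, 4, 6}  B2 = {1, 4, 5}  B3 = {1, 2, 4}  B4 = {1, 3, 4}  B5 = {4, 5, 7}
Tree: B1–B2, B2–B3, B2–B4, B2–B5

Every bag has size at most 3, so the width is 3 − 1 = 2 and tw(G) ≤ 2. Conversely, {1, 2, 4} is a clique of size 3, and the vertices of any clique must share a bag in every tree decomposition; so some bag has ≥ 3 vertices and tw(G) ≥ 2. Combining the bounds, tw(G) = 2.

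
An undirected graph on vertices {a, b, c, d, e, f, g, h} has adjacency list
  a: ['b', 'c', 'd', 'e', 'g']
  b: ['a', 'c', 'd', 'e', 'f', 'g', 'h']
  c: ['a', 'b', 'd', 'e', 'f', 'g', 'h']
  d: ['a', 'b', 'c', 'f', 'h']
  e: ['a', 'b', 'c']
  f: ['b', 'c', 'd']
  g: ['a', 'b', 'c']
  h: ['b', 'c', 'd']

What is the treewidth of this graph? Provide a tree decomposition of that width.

Treewidth 3.
One optimal decomposition is:
Bags: B1 = {a, b, c, d}  B2 = {b, c, d, h}  B3 = {a, b, c, g}  B4 = {b, c, d, f}  B5 = {a, b, c, e}
Tree: B1–B2, B1–B3, B1–B4, B1–B5

Every bag has size at most 4, so the width is 4 − 1 = 3 and tw(G) ≤ 3. For the lower bound, the 4 vertices {b, c, d, h} are pairwise adjacent, and any tree decomposition puts a clique entirely inside one bag — forcing width ≥ 3. Therefore the treewidth is 3.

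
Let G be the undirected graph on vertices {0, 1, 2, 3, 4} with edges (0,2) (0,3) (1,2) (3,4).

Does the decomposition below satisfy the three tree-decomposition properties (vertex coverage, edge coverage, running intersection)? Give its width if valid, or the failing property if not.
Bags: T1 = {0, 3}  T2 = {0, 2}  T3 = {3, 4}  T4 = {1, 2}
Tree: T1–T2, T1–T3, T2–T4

Yes; width 1.

Vertex coverage: the bags together contain {0, 1, 2, 3, 4}, the full vertex set. Edge coverage: each edge of G has both endpoints in at least one bag. Running intersection: for every vertex, the bags containing it form a connected subtree. All three properties hold, so this is a valid tree decomposition of width max|bag| − 1 = 1, and hence tw(G) ≤ 1.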